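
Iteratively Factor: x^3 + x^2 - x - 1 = (x + 1)*(x^2 - 1) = (x + 1)^2*(x - 1)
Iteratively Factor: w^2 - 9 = (w + 3)*(w - 3)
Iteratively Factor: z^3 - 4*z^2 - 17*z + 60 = (z - 5)*(z^2 + z - 12) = (z - 5)*(z - 3)*(z + 4)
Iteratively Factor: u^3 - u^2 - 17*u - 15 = (u + 3)*(u^2 - 4*u - 5) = (u + 1)*(u + 3)*(u - 5)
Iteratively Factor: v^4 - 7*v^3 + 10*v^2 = (v)*(v^3 - 7*v^2 + 10*v) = v*(v - 5)*(v^2 - 2*v) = v*(v - 5)*(v - 2)*(v)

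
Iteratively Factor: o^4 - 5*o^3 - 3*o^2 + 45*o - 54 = (o - 3)*(o^3 - 2*o^2 - 9*o + 18) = (o - 3)^2*(o^2 + o - 6) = (o - 3)^2*(o - 2)*(o + 3)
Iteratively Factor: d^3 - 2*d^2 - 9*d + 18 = (d + 3)*(d^2 - 5*d + 6) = (d - 3)*(d + 3)*(d - 2)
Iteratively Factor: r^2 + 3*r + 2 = (r + 1)*(r + 2)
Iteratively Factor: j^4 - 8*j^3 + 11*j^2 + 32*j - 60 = (j - 5)*(j^3 - 3*j^2 - 4*j + 12) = (j - 5)*(j - 3)*(j^2 - 4) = (j - 5)*(j - 3)*(j - 2)*(j + 2)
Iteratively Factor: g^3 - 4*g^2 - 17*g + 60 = (g + 4)*(g^2 - 8*g + 15) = (g - 5)*(g + 4)*(g - 3)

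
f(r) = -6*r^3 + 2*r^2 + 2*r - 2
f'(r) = -18*r^2 + 4*r + 2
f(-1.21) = 9.14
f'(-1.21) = -29.19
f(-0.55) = -1.50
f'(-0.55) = -5.64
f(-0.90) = 2.19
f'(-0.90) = -16.18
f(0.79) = -2.13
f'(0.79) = -6.07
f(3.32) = -192.88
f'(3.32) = -183.12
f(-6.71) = 1887.30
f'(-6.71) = -835.27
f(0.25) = -1.47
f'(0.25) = 1.88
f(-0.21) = -2.28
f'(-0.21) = 0.37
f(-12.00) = 10630.00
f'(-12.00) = -2638.00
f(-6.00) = 1354.00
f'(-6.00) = -670.00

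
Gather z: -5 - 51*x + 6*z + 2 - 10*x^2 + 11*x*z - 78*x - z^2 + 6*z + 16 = -10*x^2 - 129*x - z^2 + z*(11*x + 12) + 13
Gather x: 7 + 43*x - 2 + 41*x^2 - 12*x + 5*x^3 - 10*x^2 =5*x^3 + 31*x^2 + 31*x + 5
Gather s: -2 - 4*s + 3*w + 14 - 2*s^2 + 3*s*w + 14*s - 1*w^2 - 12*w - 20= -2*s^2 + s*(3*w + 10) - w^2 - 9*w - 8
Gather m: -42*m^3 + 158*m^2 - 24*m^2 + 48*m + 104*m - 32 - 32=-42*m^3 + 134*m^2 + 152*m - 64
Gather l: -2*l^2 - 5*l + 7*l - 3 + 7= -2*l^2 + 2*l + 4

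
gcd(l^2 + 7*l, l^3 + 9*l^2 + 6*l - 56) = l + 7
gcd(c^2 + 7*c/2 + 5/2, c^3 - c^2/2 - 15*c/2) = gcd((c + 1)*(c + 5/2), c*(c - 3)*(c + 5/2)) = c + 5/2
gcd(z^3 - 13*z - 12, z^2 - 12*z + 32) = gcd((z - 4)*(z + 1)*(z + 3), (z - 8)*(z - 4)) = z - 4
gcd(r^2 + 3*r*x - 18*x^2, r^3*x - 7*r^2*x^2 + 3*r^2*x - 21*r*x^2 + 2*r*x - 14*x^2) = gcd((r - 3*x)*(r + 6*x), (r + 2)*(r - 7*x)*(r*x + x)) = 1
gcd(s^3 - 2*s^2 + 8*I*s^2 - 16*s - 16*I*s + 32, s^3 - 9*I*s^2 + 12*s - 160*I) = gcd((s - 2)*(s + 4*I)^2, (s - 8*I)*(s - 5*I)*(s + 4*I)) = s + 4*I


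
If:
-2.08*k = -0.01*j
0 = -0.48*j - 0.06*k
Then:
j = 0.00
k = 0.00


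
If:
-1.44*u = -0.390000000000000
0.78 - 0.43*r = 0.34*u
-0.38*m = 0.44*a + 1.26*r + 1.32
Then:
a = -0.863636363636364*m - 7.58126321353066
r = 1.60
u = 0.27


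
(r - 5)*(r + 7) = r^2 + 2*r - 35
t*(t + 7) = t^2 + 7*t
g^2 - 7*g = g*(g - 7)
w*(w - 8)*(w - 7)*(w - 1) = w^4 - 16*w^3 + 71*w^2 - 56*w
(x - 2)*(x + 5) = x^2 + 3*x - 10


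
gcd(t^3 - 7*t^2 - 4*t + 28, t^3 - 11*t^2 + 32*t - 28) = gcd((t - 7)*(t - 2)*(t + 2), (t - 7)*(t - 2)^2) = t^2 - 9*t + 14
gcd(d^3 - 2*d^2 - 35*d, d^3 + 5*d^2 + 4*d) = d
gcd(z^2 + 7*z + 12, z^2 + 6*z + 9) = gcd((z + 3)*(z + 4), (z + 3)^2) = z + 3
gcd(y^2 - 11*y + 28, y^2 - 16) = y - 4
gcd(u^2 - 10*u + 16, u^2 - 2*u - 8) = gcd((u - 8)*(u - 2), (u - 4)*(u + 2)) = 1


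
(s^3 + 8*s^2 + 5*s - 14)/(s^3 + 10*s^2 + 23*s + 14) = (s - 1)/(s + 1)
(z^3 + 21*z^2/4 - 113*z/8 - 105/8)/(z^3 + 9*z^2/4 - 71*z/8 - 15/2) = (z + 7)/(z + 4)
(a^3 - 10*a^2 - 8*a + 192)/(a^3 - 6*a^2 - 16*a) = (a^2 - 2*a - 24)/(a*(a + 2))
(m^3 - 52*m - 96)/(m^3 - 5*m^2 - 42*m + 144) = (m + 2)/(m - 3)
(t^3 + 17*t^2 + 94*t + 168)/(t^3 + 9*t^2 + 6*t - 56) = (t + 6)/(t - 2)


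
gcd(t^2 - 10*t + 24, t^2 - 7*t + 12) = t - 4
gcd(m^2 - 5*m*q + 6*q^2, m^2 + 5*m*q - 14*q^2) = -m + 2*q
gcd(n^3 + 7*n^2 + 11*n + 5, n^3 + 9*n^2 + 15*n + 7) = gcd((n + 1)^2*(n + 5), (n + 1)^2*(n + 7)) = n^2 + 2*n + 1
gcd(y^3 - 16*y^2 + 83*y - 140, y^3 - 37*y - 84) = y - 7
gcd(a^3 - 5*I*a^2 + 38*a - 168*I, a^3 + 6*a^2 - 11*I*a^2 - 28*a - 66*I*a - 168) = a^2 - 11*I*a - 28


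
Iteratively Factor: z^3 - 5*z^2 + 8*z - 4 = (z - 1)*(z^2 - 4*z + 4) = (z - 2)*(z - 1)*(z - 2)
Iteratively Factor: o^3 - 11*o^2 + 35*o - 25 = (o - 5)*(o^2 - 6*o + 5) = (o - 5)*(o - 1)*(o - 5)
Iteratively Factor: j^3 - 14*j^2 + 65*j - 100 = (j - 5)*(j^2 - 9*j + 20) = (j - 5)^2*(j - 4)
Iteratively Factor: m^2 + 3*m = (m + 3)*(m)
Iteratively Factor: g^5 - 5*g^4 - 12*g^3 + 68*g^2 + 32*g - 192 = (g + 2)*(g^4 - 7*g^3 + 2*g^2 + 64*g - 96) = (g + 2)*(g + 3)*(g^3 - 10*g^2 + 32*g - 32) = (g - 4)*(g + 2)*(g + 3)*(g^2 - 6*g + 8) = (g - 4)^2*(g + 2)*(g + 3)*(g - 2)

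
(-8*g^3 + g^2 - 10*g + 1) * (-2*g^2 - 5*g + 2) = 16*g^5 + 38*g^4 - g^3 + 50*g^2 - 25*g + 2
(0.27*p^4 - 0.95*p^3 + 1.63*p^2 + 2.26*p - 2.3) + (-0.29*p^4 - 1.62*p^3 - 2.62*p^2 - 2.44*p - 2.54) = -0.02*p^4 - 2.57*p^3 - 0.99*p^2 - 0.18*p - 4.84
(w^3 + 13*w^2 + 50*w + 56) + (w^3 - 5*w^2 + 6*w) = 2*w^3 + 8*w^2 + 56*w + 56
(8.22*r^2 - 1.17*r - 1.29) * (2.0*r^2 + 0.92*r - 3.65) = 16.44*r^4 + 5.2224*r^3 - 33.6594*r^2 + 3.0837*r + 4.7085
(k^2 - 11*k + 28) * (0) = 0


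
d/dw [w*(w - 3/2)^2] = 3*w^2 - 6*w + 9/4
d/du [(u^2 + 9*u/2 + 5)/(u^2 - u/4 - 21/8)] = 4*(-76*u^2 - 244*u - 169)/(64*u^4 - 32*u^3 - 332*u^2 + 84*u + 441)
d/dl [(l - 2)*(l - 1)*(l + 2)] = 3*l^2 - 2*l - 4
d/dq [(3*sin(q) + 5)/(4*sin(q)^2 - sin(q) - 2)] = (-40*sin(q) + 6*cos(2*q) - 7)*cos(q)/(sin(q) + 2*cos(2*q))^2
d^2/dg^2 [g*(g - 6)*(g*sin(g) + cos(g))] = -g^2*(g - 6)*sin(g) + 2*g^2*cos(g) + 3*g*(g - 6)*cos(g) + 2*g*sin(g) + 2*cos(g)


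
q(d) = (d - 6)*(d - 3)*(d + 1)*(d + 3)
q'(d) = (d - 6)*(d - 3)*(d + 1) + (d - 6)*(d - 3)*(d + 3) + (d - 6)*(d + 1)*(d + 3) + (d - 3)*(d + 1)*(d + 3) = 4*d^3 - 15*d^2 - 30*d + 45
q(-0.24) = 42.41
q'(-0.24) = 51.28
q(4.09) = -75.13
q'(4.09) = -54.95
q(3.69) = -50.01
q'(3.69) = -68.97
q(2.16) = 52.60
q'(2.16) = -49.47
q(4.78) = -97.65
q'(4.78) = -4.26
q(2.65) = 24.18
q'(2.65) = -65.40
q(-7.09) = 3289.81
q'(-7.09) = -1921.92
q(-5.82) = 1417.04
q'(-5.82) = -1077.04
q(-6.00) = 1620.00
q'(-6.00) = -1179.00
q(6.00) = 0.00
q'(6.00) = 189.00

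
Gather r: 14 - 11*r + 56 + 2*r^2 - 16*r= 2*r^2 - 27*r + 70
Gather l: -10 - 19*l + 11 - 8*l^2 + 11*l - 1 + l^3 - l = l^3 - 8*l^2 - 9*l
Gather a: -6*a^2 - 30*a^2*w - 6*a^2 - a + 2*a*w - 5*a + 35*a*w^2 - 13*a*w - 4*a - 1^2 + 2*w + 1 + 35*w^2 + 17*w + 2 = a^2*(-30*w - 12) + a*(35*w^2 - 11*w - 10) + 35*w^2 + 19*w + 2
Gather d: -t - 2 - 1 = -t - 3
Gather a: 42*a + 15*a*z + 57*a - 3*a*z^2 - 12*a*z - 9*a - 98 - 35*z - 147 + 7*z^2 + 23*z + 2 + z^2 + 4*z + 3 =a*(-3*z^2 + 3*z + 90) + 8*z^2 - 8*z - 240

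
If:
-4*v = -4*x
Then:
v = x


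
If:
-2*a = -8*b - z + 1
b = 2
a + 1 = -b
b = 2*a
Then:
No Solution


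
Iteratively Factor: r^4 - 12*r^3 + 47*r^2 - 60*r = (r - 3)*(r^3 - 9*r^2 + 20*r) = r*(r - 3)*(r^2 - 9*r + 20) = r*(r - 5)*(r - 3)*(r - 4)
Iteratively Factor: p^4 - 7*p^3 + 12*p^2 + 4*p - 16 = (p - 4)*(p^3 - 3*p^2 + 4) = (p - 4)*(p - 2)*(p^2 - p - 2) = (p - 4)*(p - 2)*(p + 1)*(p - 2)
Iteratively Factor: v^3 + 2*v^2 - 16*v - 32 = (v - 4)*(v^2 + 6*v + 8) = (v - 4)*(v + 4)*(v + 2)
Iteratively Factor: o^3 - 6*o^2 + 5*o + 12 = (o - 3)*(o^2 - 3*o - 4) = (o - 3)*(o + 1)*(o - 4)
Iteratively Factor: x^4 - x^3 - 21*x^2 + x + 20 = (x + 1)*(x^3 - 2*x^2 - 19*x + 20) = (x - 1)*(x + 1)*(x^2 - x - 20) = (x - 5)*(x - 1)*(x + 1)*(x + 4)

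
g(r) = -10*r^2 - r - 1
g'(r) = -20*r - 1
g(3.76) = -146.14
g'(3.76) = -76.20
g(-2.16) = -45.50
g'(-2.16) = 42.20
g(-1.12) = -12.42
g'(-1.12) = 21.40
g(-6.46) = -411.86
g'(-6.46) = 128.20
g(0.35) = -2.58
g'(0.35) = -8.00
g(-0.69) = -5.07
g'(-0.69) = 12.80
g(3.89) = -156.21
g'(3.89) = -78.80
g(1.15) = -15.38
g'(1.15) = -24.00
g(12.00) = -1453.00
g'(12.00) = -241.00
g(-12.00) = -1429.00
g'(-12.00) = 239.00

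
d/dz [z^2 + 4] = 2*z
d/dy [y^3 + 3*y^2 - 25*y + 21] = 3*y^2 + 6*y - 25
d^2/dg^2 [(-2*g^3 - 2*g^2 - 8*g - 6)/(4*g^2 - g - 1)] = 4*(-73*g^3 - 159*g^2 - 15*g - 12)/(64*g^6 - 48*g^5 - 36*g^4 + 23*g^3 + 9*g^2 - 3*g - 1)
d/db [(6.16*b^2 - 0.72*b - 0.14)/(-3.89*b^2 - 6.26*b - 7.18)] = (-41.3624*b^2 - 89.5468*b + 4.2932)/(15.1321*b^4 + 48.7028*b^3 + 95.048*b^2 + 89.8936*b + 51.5524)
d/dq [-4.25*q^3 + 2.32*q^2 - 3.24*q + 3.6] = -12.75*q^2 + 4.64*q - 3.24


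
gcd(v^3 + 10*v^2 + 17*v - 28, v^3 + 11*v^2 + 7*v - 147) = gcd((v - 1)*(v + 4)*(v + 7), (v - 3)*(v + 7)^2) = v + 7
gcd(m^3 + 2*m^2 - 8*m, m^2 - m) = m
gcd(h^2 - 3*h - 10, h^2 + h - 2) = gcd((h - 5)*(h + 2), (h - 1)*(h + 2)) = h + 2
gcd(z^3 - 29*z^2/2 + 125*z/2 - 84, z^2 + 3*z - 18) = z - 3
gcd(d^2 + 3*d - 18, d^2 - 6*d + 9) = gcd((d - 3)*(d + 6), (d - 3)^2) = d - 3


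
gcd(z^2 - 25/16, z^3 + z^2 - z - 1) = 1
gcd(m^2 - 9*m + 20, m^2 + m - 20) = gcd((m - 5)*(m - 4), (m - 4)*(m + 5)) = m - 4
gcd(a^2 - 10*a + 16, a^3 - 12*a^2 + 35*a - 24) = a - 8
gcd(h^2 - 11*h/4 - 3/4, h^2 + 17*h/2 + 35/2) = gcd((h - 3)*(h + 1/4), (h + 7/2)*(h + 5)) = 1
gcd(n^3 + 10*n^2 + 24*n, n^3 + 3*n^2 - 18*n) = n^2 + 6*n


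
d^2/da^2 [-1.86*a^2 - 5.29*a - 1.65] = -3.72000000000000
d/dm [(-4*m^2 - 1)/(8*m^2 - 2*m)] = (4*m^2 + 8*m - 1)/(2*m^2*(16*m^2 - 8*m + 1))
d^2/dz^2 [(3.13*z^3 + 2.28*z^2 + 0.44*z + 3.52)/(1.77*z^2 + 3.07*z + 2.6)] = (8.16972199999995*z^3 + 153.113448*z^2 + 229.567488*z + 57.754656)/(5.545233*z^6 + 28.854009*z^5 + 74.482839*z^4 + 113.703283*z^3 + 109.40982*z^2 + 62.2596*z + 17.576)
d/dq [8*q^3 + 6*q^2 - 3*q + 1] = 24*q^2 + 12*q - 3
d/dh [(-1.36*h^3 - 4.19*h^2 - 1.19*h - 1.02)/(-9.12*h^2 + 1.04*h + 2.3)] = (12.4032*h^4 - 2.8288*h^3 - 24.5944*h^2 - 37.8788*h - 1.6762)/(83.1744*h^4 - 18.9696*h^3 - 40.8704*h^2 + 4.784*h + 5.29)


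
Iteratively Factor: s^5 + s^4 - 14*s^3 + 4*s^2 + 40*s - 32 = (s + 4)*(s^4 - 3*s^3 - 2*s^2 + 12*s - 8) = (s - 2)*(s + 4)*(s^3 - s^2 - 4*s + 4) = (s - 2)*(s + 2)*(s + 4)*(s^2 - 3*s + 2) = (s - 2)*(s - 1)*(s + 2)*(s + 4)*(s - 2)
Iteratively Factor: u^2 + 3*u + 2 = (u + 1)*(u + 2)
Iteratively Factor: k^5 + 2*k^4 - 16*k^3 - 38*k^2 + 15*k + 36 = (k + 3)*(k^4 - k^3 - 13*k^2 + k + 12) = (k - 1)*(k + 3)*(k^3 - 13*k - 12) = (k - 1)*(k + 1)*(k + 3)*(k^2 - k - 12) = (k - 4)*(k - 1)*(k + 1)*(k + 3)*(k + 3)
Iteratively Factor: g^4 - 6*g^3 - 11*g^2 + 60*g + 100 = (g - 5)*(g^3 - g^2 - 16*g - 20) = (g - 5)*(g + 2)*(g^2 - 3*g - 10) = (g - 5)^2*(g + 2)*(g + 2)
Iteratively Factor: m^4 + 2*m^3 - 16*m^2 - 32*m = (m + 2)*(m^3 - 16*m) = (m + 2)*(m + 4)*(m^2 - 4*m) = (m - 4)*(m + 2)*(m + 4)*(m)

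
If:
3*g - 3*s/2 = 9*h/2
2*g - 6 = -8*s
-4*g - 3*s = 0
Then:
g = -9/13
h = -10/13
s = 12/13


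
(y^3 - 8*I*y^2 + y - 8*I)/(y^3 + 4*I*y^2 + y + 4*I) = (y - 8*I)/(y + 4*I)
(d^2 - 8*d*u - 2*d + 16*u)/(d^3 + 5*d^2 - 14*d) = (d - 8*u)/(d*(d + 7))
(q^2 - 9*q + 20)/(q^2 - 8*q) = (q^2 - 9*q + 20)/(q*(q - 8))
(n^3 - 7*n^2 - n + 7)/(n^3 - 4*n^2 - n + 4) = (n - 7)/(n - 4)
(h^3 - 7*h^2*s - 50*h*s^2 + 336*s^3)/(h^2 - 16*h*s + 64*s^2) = (-h^2 - h*s + 42*s^2)/(-h + 8*s)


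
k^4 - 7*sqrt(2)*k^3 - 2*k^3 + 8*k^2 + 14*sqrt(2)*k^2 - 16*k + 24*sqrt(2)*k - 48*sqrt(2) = (k - 2)*(k - 6*sqrt(2))*(k - 2*sqrt(2))*(k + sqrt(2))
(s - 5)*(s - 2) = s^2 - 7*s + 10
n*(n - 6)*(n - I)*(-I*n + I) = -I*n^4 - n^3 + 7*I*n^3 + 7*n^2 - 6*I*n^2 - 6*n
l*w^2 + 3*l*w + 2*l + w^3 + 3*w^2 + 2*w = (l + w)*(w + 1)*(w + 2)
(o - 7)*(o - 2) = o^2 - 9*o + 14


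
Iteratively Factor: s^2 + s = (s + 1)*(s)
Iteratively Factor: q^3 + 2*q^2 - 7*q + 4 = (q - 1)*(q^2 + 3*q - 4) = (q - 1)*(q + 4)*(q - 1)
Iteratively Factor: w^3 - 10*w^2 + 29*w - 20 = (w - 5)*(w^2 - 5*w + 4) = (w - 5)*(w - 1)*(w - 4)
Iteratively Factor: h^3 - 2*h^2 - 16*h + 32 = (h - 4)*(h^2 + 2*h - 8) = (h - 4)*(h + 4)*(h - 2)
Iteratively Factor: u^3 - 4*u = (u + 2)*(u^2 - 2*u) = (u - 2)*(u + 2)*(u)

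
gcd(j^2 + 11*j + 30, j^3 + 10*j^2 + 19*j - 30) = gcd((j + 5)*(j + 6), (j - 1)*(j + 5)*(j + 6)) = j^2 + 11*j + 30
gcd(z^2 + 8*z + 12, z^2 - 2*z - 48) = z + 6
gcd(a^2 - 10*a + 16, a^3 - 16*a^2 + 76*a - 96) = a^2 - 10*a + 16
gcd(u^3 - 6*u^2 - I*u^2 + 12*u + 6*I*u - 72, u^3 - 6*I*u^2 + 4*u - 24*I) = 1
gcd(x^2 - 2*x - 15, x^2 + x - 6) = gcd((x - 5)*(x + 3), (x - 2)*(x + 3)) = x + 3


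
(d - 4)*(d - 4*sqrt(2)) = d^2 - 4*sqrt(2)*d - 4*d + 16*sqrt(2)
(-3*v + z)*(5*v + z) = -15*v^2 + 2*v*z + z^2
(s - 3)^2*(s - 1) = s^3 - 7*s^2 + 15*s - 9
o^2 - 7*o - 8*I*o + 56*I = (o - 7)*(o - 8*I)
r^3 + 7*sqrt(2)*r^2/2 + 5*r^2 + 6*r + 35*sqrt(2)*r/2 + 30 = (r + 5)*(r + 3*sqrt(2)/2)*(r + 2*sqrt(2))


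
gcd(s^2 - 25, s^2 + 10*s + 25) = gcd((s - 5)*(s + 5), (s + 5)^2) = s + 5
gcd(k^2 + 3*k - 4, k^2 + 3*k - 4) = k^2 + 3*k - 4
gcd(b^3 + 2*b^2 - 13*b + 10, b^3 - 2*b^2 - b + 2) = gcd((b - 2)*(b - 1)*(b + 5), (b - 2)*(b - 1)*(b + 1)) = b^2 - 3*b + 2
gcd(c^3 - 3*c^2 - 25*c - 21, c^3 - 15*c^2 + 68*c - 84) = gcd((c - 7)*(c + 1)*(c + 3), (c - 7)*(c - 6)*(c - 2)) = c - 7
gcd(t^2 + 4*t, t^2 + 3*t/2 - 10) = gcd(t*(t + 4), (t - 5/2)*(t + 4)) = t + 4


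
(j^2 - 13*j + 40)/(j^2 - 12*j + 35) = (j - 8)/(j - 7)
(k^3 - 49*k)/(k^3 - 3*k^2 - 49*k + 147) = k/(k - 3)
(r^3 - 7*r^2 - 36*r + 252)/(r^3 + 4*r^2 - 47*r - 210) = (r - 6)/(r + 5)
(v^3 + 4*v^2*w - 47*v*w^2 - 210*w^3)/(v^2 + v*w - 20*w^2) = (v^2 - v*w - 42*w^2)/(v - 4*w)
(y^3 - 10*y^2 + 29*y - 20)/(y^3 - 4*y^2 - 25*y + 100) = (y - 1)/(y + 5)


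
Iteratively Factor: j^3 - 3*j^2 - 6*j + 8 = (j - 4)*(j^2 + j - 2) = (j - 4)*(j + 2)*(j - 1)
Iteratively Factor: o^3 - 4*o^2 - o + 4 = (o - 4)*(o^2 - 1) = (o - 4)*(o - 1)*(o + 1)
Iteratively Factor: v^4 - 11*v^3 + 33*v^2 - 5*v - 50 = (v + 1)*(v^3 - 12*v^2 + 45*v - 50) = (v - 2)*(v + 1)*(v^2 - 10*v + 25) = (v - 5)*(v - 2)*(v + 1)*(v - 5)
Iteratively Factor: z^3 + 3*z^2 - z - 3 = (z + 3)*(z^2 - 1) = (z - 1)*(z + 3)*(z + 1)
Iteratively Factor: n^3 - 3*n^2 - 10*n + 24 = (n + 3)*(n^2 - 6*n + 8) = (n - 4)*(n + 3)*(n - 2)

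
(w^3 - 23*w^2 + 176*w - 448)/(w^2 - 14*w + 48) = (w^2 - 15*w + 56)/(w - 6)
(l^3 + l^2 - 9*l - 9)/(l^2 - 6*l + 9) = (l^2 + 4*l + 3)/(l - 3)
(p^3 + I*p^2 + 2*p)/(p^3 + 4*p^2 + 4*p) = (p^2 + I*p + 2)/(p^2 + 4*p + 4)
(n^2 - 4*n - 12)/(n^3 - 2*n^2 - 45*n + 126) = (n + 2)/(n^2 + 4*n - 21)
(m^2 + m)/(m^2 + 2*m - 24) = m*(m + 1)/(m^2 + 2*m - 24)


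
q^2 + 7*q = q*(q + 7)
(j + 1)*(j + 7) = j^2 + 8*j + 7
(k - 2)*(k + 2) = k^2 - 4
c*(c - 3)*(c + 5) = c^3 + 2*c^2 - 15*c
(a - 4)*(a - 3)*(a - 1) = a^3 - 8*a^2 + 19*a - 12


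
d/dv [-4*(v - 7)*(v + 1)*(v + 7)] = -12*v^2 - 8*v + 196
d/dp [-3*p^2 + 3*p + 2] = 3 - 6*p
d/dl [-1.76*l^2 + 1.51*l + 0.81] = 1.51 - 3.52*l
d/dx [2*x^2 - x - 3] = 4*x - 1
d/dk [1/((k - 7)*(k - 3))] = 2*(5 - k)/(k^4 - 20*k^3 + 142*k^2 - 420*k + 441)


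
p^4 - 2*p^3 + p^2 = p^2*(p - 1)^2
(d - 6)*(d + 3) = d^2 - 3*d - 18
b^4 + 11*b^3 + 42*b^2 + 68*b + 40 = (b + 2)^3*(b + 5)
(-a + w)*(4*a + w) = -4*a^2 + 3*a*w + w^2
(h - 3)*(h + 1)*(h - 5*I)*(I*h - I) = I*h^4 + 5*h^3 - 3*I*h^3 - 15*h^2 - I*h^2 - 5*h + 3*I*h + 15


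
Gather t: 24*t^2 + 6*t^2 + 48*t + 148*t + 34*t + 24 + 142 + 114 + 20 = 30*t^2 + 230*t + 300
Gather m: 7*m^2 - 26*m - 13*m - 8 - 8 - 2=7*m^2 - 39*m - 18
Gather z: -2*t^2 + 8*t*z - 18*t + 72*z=-2*t^2 - 18*t + z*(8*t + 72)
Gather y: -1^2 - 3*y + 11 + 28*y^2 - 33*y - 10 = 28*y^2 - 36*y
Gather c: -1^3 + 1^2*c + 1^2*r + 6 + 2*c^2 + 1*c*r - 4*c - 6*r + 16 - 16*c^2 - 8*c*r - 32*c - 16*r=-14*c^2 + c*(-7*r - 35) - 21*r + 21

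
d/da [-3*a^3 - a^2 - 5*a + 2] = -9*a^2 - 2*a - 5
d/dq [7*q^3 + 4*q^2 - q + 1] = 21*q^2 + 8*q - 1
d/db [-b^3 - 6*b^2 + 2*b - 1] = -3*b^2 - 12*b + 2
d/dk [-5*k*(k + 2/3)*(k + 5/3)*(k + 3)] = -20*k^3 - 80*k^2 - 730*k/9 - 50/3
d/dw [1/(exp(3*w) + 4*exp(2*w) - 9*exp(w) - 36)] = (-3*exp(2*w) - 8*exp(w) + 9)*exp(w)/(exp(3*w) + 4*exp(2*w) - 9*exp(w) - 36)^2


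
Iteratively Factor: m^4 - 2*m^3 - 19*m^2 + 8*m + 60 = (m + 3)*(m^3 - 5*m^2 - 4*m + 20) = (m - 5)*(m + 3)*(m^2 - 4) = (m - 5)*(m - 2)*(m + 3)*(m + 2)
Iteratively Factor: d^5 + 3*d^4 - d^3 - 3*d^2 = (d - 1)*(d^4 + 4*d^3 + 3*d^2) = d*(d - 1)*(d^3 + 4*d^2 + 3*d) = d*(d - 1)*(d + 1)*(d^2 + 3*d) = d*(d - 1)*(d + 1)*(d + 3)*(d)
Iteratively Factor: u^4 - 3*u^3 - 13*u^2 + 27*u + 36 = (u + 1)*(u^3 - 4*u^2 - 9*u + 36) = (u - 4)*(u + 1)*(u^2 - 9) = (u - 4)*(u - 3)*(u + 1)*(u + 3)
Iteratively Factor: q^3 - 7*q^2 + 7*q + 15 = (q - 3)*(q^2 - 4*q - 5) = (q - 3)*(q + 1)*(q - 5)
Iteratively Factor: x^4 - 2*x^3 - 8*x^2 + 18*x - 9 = (x - 3)*(x^3 + x^2 - 5*x + 3) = (x - 3)*(x - 1)*(x^2 + 2*x - 3) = (x - 3)*(x - 1)*(x + 3)*(x - 1)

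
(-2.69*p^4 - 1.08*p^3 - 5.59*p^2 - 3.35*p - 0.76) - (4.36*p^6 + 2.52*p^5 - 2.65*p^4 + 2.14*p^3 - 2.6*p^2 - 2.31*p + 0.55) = -4.36*p^6 - 2.52*p^5 - 0.04*p^4 - 3.22*p^3 - 2.99*p^2 - 1.04*p - 1.31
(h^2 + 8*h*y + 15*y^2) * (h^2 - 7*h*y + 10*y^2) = h^4 + h^3*y - 31*h^2*y^2 - 25*h*y^3 + 150*y^4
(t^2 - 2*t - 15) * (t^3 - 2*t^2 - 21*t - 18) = t^5 - 4*t^4 - 32*t^3 + 54*t^2 + 351*t + 270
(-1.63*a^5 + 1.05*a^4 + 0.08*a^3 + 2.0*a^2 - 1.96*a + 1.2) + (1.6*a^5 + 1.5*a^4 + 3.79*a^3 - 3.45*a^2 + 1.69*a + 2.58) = -0.0299999999999998*a^5 + 2.55*a^4 + 3.87*a^3 - 1.45*a^2 - 0.27*a + 3.78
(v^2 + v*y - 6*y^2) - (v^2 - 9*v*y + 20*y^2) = 10*v*y - 26*y^2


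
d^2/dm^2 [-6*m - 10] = 0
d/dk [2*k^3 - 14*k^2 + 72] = 2*k*(3*k - 14)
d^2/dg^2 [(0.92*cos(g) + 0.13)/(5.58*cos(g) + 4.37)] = (-14.39915*cos(g) + 9.19305*cos(2*g) - 27.57915)/(173.741112*cos(g)^3 + 408.198204*cos(g)^2 + 319.682106*cos(g) + 83.453453)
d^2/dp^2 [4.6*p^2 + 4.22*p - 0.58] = 9.20000000000000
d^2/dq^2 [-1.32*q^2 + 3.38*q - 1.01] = -2.64000000000000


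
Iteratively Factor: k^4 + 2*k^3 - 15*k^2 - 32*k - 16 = (k - 4)*(k^3 + 6*k^2 + 9*k + 4) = (k - 4)*(k + 1)*(k^2 + 5*k + 4) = (k - 4)*(k + 1)*(k + 4)*(k + 1)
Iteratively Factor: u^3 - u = (u + 1)*(u^2 - u) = u*(u + 1)*(u - 1)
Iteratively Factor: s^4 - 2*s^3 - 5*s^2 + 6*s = (s)*(s^3 - 2*s^2 - 5*s + 6) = s*(s + 2)*(s^2 - 4*s + 3) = s*(s - 3)*(s + 2)*(s - 1)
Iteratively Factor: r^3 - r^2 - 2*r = (r)*(r^2 - r - 2) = r*(r - 2)*(r + 1)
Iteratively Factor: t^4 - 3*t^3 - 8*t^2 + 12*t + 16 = (t - 2)*(t^3 - t^2 - 10*t - 8) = (t - 4)*(t - 2)*(t^2 + 3*t + 2) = (t - 4)*(t - 2)*(t + 1)*(t + 2)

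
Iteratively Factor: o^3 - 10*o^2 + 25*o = (o)*(o^2 - 10*o + 25) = o*(o - 5)*(o - 5)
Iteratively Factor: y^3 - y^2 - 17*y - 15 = (y - 5)*(y^2 + 4*y + 3) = (y - 5)*(y + 1)*(y + 3)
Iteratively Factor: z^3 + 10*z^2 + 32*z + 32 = (z + 4)*(z^2 + 6*z + 8) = (z + 4)^2*(z + 2)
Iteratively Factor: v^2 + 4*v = (v)*(v + 4)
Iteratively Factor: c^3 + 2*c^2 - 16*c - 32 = (c - 4)*(c^2 + 6*c + 8) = (c - 4)*(c + 2)*(c + 4)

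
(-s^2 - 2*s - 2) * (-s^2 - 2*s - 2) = s^4 + 4*s^3 + 8*s^2 + 8*s + 4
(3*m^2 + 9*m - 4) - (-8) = 3*m^2 + 9*m + 4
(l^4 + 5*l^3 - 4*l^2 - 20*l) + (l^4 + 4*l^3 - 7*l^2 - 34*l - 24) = 2*l^4 + 9*l^3 - 11*l^2 - 54*l - 24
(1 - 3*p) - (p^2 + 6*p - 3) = -p^2 - 9*p + 4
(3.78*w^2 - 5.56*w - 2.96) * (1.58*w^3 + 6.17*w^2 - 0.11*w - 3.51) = 5.9724*w^5 + 14.5378*w^4 - 39.3978*w^3 - 30.9194*w^2 + 19.8412*w + 10.3896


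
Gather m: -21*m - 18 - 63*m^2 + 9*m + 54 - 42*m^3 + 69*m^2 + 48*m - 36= -42*m^3 + 6*m^2 + 36*m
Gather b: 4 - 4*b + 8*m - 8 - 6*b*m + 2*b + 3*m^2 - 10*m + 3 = b*(-6*m - 2) + 3*m^2 - 2*m - 1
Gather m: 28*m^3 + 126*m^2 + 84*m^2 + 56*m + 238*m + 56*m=28*m^3 + 210*m^2 + 350*m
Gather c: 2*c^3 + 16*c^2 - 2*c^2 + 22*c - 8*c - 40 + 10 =2*c^3 + 14*c^2 + 14*c - 30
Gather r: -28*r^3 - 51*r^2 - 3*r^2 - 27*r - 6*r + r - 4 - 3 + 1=-28*r^3 - 54*r^2 - 32*r - 6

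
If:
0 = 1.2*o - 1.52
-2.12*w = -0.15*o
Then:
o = 1.27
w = 0.09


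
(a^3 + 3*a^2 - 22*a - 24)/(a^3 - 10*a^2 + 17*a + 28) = (a + 6)/(a - 7)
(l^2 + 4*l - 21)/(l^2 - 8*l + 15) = (l + 7)/(l - 5)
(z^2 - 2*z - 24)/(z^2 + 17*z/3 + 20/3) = 3*(z - 6)/(3*z + 5)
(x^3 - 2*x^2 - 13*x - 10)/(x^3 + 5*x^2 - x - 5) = (x^2 - 3*x - 10)/(x^2 + 4*x - 5)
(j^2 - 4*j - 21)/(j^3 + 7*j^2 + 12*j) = (j - 7)/(j*(j + 4))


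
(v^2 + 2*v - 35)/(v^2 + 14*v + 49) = (v - 5)/(v + 7)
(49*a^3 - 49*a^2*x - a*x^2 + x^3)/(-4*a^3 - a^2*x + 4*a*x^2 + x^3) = (-49*a^2 + x^2)/(4*a^2 + 5*a*x + x^2)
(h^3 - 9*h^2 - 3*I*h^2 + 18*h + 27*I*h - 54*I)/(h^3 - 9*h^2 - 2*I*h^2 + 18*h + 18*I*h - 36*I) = (h - 3*I)/(h - 2*I)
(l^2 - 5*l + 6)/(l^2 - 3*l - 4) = (-l^2 + 5*l - 6)/(-l^2 + 3*l + 4)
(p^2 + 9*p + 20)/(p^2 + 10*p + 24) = (p + 5)/(p + 6)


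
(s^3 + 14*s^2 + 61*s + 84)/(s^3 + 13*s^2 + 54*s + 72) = (s + 7)/(s + 6)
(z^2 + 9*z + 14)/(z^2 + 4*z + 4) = (z + 7)/(z + 2)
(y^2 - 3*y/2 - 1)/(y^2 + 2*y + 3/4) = 2*(y - 2)/(2*y + 3)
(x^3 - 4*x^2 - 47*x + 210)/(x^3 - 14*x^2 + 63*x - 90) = (x + 7)/(x - 3)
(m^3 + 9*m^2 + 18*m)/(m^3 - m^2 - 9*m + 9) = m*(m + 6)/(m^2 - 4*m + 3)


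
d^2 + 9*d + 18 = (d + 3)*(d + 6)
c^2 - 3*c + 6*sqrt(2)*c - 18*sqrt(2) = (c - 3)*(c + 6*sqrt(2))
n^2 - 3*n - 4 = (n - 4)*(n + 1)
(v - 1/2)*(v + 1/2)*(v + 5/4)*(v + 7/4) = v^4 + 3*v^3 + 31*v^2/16 - 3*v/4 - 35/64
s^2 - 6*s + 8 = (s - 4)*(s - 2)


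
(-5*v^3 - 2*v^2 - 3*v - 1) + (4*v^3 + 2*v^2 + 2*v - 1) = -v^3 - v - 2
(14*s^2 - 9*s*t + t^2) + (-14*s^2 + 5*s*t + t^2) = -4*s*t + 2*t^2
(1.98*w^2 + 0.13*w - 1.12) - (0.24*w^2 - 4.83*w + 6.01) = 1.74*w^2 + 4.96*w - 7.13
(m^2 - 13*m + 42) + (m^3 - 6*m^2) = m^3 - 5*m^2 - 13*m + 42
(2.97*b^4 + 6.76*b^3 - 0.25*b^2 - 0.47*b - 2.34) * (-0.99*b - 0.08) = -2.9403*b^5 - 6.93*b^4 - 0.2933*b^3 + 0.4853*b^2 + 2.3542*b + 0.1872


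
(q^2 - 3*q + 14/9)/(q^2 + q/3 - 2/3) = (q - 7/3)/(q + 1)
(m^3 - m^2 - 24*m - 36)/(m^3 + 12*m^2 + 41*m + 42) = (m - 6)/(m + 7)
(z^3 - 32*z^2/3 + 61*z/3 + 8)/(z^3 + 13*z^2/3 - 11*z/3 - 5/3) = (z^2 - 11*z + 24)/(z^2 + 4*z - 5)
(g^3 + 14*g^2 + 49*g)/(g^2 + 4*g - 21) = g*(g + 7)/(g - 3)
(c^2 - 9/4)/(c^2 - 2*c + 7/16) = 4*(4*c^2 - 9)/(16*c^2 - 32*c + 7)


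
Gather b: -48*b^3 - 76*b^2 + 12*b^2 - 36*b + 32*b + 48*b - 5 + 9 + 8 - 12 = -48*b^3 - 64*b^2 + 44*b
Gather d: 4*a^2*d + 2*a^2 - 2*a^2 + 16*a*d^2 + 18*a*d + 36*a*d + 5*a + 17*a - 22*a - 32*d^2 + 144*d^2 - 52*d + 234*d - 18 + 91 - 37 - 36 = d^2*(16*a + 112) + d*(4*a^2 + 54*a + 182)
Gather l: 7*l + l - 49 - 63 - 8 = 8*l - 120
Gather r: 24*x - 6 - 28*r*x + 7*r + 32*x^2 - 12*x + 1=r*(7 - 28*x) + 32*x^2 + 12*x - 5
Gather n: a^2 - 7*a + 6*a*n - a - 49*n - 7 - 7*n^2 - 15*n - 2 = a^2 - 8*a - 7*n^2 + n*(6*a - 64) - 9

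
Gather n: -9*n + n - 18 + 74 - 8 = 48 - 8*n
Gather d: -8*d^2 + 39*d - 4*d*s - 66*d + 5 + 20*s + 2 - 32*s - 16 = -8*d^2 + d*(-4*s - 27) - 12*s - 9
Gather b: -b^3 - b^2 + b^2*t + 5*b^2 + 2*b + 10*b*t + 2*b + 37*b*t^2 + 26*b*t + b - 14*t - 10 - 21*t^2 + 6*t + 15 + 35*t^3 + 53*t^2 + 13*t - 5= -b^3 + b^2*(t + 4) + b*(37*t^2 + 36*t + 5) + 35*t^3 + 32*t^2 + 5*t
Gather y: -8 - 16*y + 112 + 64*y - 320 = 48*y - 216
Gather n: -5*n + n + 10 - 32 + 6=-4*n - 16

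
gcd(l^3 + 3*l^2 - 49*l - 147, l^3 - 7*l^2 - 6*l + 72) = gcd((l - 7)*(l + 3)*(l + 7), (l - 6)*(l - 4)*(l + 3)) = l + 3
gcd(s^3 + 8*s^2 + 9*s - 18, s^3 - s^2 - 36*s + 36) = s^2 + 5*s - 6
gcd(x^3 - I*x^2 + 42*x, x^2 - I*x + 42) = x^2 - I*x + 42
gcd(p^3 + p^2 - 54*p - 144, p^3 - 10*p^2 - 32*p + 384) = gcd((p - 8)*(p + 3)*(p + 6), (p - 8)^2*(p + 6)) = p^2 - 2*p - 48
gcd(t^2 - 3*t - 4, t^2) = 1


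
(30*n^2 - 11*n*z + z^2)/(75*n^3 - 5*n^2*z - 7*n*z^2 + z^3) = (-6*n + z)/(-15*n^2 - 2*n*z + z^2)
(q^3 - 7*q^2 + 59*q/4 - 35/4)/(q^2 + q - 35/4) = (2*q^2 - 9*q + 7)/(2*q + 7)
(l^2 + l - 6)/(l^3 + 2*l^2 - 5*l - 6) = 1/(l + 1)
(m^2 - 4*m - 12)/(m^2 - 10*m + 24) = (m + 2)/(m - 4)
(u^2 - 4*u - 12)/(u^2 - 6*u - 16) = (u - 6)/(u - 8)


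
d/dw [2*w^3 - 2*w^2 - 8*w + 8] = 6*w^2 - 4*w - 8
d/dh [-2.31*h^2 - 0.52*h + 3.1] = -4.62*h - 0.52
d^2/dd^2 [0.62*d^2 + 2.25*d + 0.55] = 1.24000000000000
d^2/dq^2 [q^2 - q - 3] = 2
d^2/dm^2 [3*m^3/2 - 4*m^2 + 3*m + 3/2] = 9*m - 8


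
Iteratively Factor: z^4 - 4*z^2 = (z)*(z^3 - 4*z) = z*(z + 2)*(z^2 - 2*z) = z^2*(z + 2)*(z - 2)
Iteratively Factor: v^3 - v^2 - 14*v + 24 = (v - 3)*(v^2 + 2*v - 8) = (v - 3)*(v + 4)*(v - 2)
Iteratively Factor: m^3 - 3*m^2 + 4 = (m + 1)*(m^2 - 4*m + 4) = (m - 2)*(m + 1)*(m - 2)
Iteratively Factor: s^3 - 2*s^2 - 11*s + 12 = (s + 3)*(s^2 - 5*s + 4) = (s - 4)*(s + 3)*(s - 1)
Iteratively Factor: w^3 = (w)*(w^2) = w^2*(w)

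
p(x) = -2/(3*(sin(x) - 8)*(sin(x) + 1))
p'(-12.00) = -0.03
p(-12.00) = 0.06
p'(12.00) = -0.29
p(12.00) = 0.17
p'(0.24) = -0.05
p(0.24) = 0.07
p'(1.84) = 0.00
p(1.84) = 0.05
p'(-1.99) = 4.02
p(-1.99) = 0.86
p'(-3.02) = 0.09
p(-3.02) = 0.09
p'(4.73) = -54246.62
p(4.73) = 477.69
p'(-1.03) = -1.87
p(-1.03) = 0.53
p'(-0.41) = -0.19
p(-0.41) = 0.13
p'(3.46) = 0.15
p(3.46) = 0.12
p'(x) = 2*cos(x)/(3*(sin(x) - 8)*(sin(x) + 1)^2) + 2*cos(x)/(3*(sin(x) - 8)^2*(sin(x) + 1))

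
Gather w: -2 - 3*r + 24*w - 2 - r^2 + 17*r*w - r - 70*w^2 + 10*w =-r^2 - 4*r - 70*w^2 + w*(17*r + 34) - 4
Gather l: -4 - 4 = -8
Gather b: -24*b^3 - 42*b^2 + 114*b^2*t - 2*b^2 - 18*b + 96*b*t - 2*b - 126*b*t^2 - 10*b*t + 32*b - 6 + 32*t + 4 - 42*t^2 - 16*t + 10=-24*b^3 + b^2*(114*t - 44) + b*(-126*t^2 + 86*t + 12) - 42*t^2 + 16*t + 8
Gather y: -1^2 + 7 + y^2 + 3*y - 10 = y^2 + 3*y - 4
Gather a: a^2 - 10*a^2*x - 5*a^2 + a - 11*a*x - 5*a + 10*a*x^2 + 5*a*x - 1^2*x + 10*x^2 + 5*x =a^2*(-10*x - 4) + a*(10*x^2 - 6*x - 4) + 10*x^2 + 4*x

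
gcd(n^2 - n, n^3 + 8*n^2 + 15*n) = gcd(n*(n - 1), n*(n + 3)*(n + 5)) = n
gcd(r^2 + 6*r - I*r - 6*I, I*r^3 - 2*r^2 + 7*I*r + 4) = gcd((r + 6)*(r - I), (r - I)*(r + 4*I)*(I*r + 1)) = r - I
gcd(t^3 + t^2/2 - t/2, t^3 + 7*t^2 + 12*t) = t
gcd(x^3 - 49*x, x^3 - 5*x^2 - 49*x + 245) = x^2 - 49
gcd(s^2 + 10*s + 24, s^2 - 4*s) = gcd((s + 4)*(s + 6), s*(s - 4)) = 1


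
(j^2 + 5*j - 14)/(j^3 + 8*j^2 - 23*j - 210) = (j - 2)/(j^2 + j - 30)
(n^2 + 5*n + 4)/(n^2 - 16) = (n + 1)/(n - 4)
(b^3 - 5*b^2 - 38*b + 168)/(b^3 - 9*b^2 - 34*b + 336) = (b - 4)/(b - 8)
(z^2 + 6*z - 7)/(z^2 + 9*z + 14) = (z - 1)/(z + 2)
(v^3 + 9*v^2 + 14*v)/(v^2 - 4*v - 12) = v*(v + 7)/(v - 6)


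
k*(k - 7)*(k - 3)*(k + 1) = k^4 - 9*k^3 + 11*k^2 + 21*k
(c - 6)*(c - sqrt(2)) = c^2 - 6*c - sqrt(2)*c + 6*sqrt(2)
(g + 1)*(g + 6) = g^2 + 7*g + 6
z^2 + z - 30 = (z - 5)*(z + 6)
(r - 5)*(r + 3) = r^2 - 2*r - 15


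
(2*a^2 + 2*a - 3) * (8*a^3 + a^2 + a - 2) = 16*a^5 + 18*a^4 - 20*a^3 - 5*a^2 - 7*a + 6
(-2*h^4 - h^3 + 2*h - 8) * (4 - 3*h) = 6*h^5 - 5*h^4 - 4*h^3 - 6*h^2 + 32*h - 32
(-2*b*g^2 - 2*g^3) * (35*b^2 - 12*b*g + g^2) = -70*b^3*g^2 - 46*b^2*g^3 + 22*b*g^4 - 2*g^5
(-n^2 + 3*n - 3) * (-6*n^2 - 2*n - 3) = 6*n^4 - 16*n^3 + 15*n^2 - 3*n + 9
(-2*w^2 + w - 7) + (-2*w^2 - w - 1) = -4*w^2 - 8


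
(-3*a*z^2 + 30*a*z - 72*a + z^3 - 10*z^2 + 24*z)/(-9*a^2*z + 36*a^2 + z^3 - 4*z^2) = (z - 6)/(3*a + z)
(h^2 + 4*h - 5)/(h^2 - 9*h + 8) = (h + 5)/(h - 8)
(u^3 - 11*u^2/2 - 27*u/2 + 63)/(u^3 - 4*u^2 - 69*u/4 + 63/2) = 2*(u - 3)/(2*u - 3)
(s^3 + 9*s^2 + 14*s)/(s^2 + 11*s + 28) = s*(s + 2)/(s + 4)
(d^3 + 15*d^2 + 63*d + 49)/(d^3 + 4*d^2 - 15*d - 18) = (d^2 + 14*d + 49)/(d^2 + 3*d - 18)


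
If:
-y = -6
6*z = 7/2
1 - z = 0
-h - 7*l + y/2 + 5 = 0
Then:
No Solution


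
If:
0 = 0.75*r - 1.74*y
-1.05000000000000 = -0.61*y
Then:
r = 3.99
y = 1.72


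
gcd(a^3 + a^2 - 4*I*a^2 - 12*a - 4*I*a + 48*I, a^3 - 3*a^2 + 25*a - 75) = a - 3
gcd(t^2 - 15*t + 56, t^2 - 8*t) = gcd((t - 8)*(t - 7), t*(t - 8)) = t - 8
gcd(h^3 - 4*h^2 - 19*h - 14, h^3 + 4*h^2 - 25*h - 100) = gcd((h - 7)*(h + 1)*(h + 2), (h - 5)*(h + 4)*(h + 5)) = 1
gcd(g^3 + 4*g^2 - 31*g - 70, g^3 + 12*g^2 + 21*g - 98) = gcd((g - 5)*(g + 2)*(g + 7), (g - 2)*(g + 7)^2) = g + 7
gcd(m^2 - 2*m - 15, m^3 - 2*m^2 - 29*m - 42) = m + 3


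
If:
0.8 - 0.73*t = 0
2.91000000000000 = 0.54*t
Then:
No Solution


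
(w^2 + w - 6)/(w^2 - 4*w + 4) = (w + 3)/(w - 2)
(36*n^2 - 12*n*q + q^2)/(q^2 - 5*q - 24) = (-36*n^2 + 12*n*q - q^2)/(-q^2 + 5*q + 24)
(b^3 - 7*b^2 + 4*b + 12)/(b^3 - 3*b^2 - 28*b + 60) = (b + 1)/(b + 5)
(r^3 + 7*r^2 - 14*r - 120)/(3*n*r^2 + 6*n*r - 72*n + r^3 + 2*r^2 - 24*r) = (r + 5)/(3*n + r)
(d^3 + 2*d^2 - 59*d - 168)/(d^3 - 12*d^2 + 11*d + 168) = (d + 7)/(d - 7)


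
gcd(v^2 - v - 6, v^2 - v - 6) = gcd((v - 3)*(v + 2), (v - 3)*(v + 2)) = v^2 - v - 6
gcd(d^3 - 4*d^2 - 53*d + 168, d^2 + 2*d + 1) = 1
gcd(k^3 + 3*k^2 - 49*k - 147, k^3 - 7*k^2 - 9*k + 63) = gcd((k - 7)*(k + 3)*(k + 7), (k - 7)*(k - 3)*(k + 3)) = k^2 - 4*k - 21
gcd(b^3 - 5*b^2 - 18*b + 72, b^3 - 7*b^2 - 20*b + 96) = b^2 + b - 12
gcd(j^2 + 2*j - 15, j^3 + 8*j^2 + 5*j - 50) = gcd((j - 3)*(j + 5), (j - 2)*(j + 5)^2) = j + 5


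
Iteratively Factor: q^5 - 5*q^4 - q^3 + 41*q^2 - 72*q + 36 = (q - 1)*(q^4 - 4*q^3 - 5*q^2 + 36*q - 36) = (q - 1)*(q + 3)*(q^3 - 7*q^2 + 16*q - 12) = (q - 2)*(q - 1)*(q + 3)*(q^2 - 5*q + 6) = (q - 3)*(q - 2)*(q - 1)*(q + 3)*(q - 2)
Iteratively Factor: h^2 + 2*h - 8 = (h - 2)*(h + 4)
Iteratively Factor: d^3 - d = (d + 1)*(d^2 - d) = d*(d + 1)*(d - 1)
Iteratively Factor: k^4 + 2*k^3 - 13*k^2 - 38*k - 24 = (k + 3)*(k^3 - k^2 - 10*k - 8) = (k + 1)*(k + 3)*(k^2 - 2*k - 8) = (k + 1)*(k + 2)*(k + 3)*(k - 4)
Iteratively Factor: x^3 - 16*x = (x)*(x^2 - 16) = x*(x - 4)*(x + 4)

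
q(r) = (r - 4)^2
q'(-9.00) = -26.00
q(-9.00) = 169.00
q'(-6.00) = -20.00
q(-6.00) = 100.00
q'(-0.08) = -8.16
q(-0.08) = 16.65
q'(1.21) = -5.58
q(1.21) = 7.78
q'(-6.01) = -20.02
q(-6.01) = 100.20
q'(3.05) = -1.90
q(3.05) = 0.90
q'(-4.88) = -17.76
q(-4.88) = 78.85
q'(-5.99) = -19.98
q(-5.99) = 99.80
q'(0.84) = -6.32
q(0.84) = 9.99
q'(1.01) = -5.98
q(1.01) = 8.94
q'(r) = 2*r - 8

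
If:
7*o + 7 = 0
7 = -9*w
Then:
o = -1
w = -7/9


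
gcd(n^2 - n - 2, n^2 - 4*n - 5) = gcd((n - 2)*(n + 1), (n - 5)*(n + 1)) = n + 1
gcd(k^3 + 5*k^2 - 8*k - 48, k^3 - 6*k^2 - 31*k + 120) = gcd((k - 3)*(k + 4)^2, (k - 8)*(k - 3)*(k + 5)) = k - 3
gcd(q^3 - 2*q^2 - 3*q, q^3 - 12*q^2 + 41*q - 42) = q - 3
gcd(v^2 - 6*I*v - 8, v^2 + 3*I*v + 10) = v - 2*I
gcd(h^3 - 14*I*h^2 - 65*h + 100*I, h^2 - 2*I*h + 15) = h - 5*I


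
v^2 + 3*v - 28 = (v - 4)*(v + 7)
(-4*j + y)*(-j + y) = 4*j^2 - 5*j*y + y^2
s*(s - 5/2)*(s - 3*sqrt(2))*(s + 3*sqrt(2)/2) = s^4 - 5*s^3/2 - 3*sqrt(2)*s^3/2 - 9*s^2 + 15*sqrt(2)*s^2/4 + 45*s/2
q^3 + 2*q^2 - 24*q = q*(q - 4)*(q + 6)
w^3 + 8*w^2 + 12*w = w*(w + 2)*(w + 6)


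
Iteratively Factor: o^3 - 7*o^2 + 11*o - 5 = (o - 1)*(o^2 - 6*o + 5) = (o - 1)^2*(o - 5)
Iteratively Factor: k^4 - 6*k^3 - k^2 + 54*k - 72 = (k + 3)*(k^3 - 9*k^2 + 26*k - 24) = (k - 4)*(k + 3)*(k^2 - 5*k + 6) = (k - 4)*(k - 3)*(k + 3)*(k - 2)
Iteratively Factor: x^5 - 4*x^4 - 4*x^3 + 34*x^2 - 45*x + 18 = (x - 2)*(x^4 - 2*x^3 - 8*x^2 + 18*x - 9) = (x - 3)*(x - 2)*(x^3 + x^2 - 5*x + 3) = (x - 3)*(x - 2)*(x + 3)*(x^2 - 2*x + 1) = (x - 3)*(x - 2)*(x - 1)*(x + 3)*(x - 1)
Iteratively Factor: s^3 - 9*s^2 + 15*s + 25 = (s - 5)*(s^2 - 4*s - 5) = (s - 5)*(s + 1)*(s - 5)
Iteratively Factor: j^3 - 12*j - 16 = (j + 2)*(j^2 - 2*j - 8) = (j + 2)^2*(j - 4)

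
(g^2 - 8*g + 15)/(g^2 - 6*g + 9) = (g - 5)/(g - 3)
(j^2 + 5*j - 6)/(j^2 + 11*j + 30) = (j - 1)/(j + 5)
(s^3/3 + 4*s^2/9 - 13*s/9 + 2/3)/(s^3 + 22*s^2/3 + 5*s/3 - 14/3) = (s^2 + 2*s - 3)/(3*(s^2 + 8*s + 7))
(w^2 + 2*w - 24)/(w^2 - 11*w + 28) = (w + 6)/(w - 7)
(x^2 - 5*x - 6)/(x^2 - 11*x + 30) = (x + 1)/(x - 5)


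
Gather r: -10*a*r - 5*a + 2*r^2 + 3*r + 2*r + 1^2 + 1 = -5*a + 2*r^2 + r*(5 - 10*a) + 2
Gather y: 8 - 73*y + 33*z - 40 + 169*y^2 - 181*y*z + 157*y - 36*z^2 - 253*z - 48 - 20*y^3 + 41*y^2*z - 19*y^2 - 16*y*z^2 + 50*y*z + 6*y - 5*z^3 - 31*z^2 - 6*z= -20*y^3 + y^2*(41*z + 150) + y*(-16*z^2 - 131*z + 90) - 5*z^3 - 67*z^2 - 226*z - 80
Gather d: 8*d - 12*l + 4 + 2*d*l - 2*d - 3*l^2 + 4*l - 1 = d*(2*l + 6) - 3*l^2 - 8*l + 3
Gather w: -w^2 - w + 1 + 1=-w^2 - w + 2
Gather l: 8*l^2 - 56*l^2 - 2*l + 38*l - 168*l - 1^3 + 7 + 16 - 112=-48*l^2 - 132*l - 90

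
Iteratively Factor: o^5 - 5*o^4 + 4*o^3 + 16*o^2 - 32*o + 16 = (o - 2)*(o^4 - 3*o^3 - 2*o^2 + 12*o - 8) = (o - 2)^2*(o^3 - o^2 - 4*o + 4) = (o - 2)^2*(o + 2)*(o^2 - 3*o + 2) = (o - 2)^2*(o - 1)*(o + 2)*(o - 2)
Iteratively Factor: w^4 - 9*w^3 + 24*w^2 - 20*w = (w - 2)*(w^3 - 7*w^2 + 10*w) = (w - 5)*(w - 2)*(w^2 - 2*w) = (w - 5)*(w - 2)^2*(w)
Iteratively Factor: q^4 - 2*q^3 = (q)*(q^3 - 2*q^2) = q*(q - 2)*(q^2) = q^2*(q - 2)*(q)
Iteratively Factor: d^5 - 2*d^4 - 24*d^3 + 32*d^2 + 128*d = (d - 4)*(d^4 + 2*d^3 - 16*d^2 - 32*d) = (d - 4)*(d + 2)*(d^3 - 16*d) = (d - 4)^2*(d + 2)*(d^2 + 4*d) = d*(d - 4)^2*(d + 2)*(d + 4)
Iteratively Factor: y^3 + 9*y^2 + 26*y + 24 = (y + 2)*(y^2 + 7*y + 12) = (y + 2)*(y + 3)*(y + 4)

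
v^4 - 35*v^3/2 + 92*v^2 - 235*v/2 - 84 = (v - 8)*(v - 7)*(v - 3)*(v + 1/2)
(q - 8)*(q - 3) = q^2 - 11*q + 24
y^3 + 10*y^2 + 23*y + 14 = (y + 1)*(y + 2)*(y + 7)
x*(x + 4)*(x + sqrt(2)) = x^3 + sqrt(2)*x^2 + 4*x^2 + 4*sqrt(2)*x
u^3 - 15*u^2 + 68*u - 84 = (u - 7)*(u - 6)*(u - 2)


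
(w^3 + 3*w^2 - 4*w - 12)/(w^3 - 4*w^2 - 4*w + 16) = (w + 3)/(w - 4)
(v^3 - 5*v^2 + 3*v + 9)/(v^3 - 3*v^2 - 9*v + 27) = (v + 1)/(v + 3)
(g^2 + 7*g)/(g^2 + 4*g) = (g + 7)/(g + 4)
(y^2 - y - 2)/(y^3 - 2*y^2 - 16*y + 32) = (y + 1)/(y^2 - 16)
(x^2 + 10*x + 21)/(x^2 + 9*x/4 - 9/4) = 4*(x + 7)/(4*x - 3)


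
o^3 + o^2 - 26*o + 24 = (o - 4)*(o - 1)*(o + 6)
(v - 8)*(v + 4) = v^2 - 4*v - 32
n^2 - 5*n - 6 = (n - 6)*(n + 1)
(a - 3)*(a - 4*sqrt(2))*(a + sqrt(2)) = a^3 - 3*sqrt(2)*a^2 - 3*a^2 - 8*a + 9*sqrt(2)*a + 24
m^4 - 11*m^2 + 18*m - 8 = (m - 2)*(m - 1)^2*(m + 4)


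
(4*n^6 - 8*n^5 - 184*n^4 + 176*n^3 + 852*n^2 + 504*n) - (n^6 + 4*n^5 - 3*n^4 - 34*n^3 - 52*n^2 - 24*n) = 3*n^6 - 12*n^5 - 181*n^4 + 210*n^3 + 904*n^2 + 528*n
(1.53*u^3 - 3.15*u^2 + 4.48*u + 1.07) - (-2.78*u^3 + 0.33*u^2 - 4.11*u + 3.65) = 4.31*u^3 - 3.48*u^2 + 8.59*u - 2.58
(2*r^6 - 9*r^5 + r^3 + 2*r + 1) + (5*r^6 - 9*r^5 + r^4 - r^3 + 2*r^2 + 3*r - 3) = 7*r^6 - 18*r^5 + r^4 + 2*r^2 + 5*r - 2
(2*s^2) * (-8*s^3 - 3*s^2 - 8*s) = -16*s^5 - 6*s^4 - 16*s^3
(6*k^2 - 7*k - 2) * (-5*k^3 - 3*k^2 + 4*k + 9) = -30*k^5 + 17*k^4 + 55*k^3 + 32*k^2 - 71*k - 18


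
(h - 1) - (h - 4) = 3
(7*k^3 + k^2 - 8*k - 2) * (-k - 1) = -7*k^4 - 8*k^3 + 7*k^2 + 10*k + 2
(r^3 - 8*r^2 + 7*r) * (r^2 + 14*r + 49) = r^5 + 6*r^4 - 56*r^3 - 294*r^2 + 343*r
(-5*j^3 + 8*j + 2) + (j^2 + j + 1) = -5*j^3 + j^2 + 9*j + 3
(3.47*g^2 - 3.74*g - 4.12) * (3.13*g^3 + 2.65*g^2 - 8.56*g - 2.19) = 10.8611*g^5 - 2.5107*g^4 - 52.5098*g^3 + 13.4971*g^2 + 43.4578*g + 9.0228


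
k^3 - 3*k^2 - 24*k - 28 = (k - 7)*(k + 2)^2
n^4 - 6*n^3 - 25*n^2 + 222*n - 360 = (n - 5)*(n - 4)*(n - 3)*(n + 6)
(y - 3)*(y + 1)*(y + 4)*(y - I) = y^4 + 2*y^3 - I*y^3 - 11*y^2 - 2*I*y^2 - 12*y + 11*I*y + 12*I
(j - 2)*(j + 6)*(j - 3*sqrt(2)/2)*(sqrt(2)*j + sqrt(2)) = sqrt(2)*j^4 - 3*j^3 + 5*sqrt(2)*j^3 - 15*j^2 - 8*sqrt(2)*j^2 - 12*sqrt(2)*j + 24*j + 36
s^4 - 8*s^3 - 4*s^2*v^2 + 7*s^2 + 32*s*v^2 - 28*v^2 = (s - 7)*(s - 1)*(s - 2*v)*(s + 2*v)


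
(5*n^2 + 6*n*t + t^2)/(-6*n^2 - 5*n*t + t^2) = (5*n + t)/(-6*n + t)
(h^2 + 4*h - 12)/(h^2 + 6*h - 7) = (h^2 + 4*h - 12)/(h^2 + 6*h - 7)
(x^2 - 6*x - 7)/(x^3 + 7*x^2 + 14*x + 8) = (x - 7)/(x^2 + 6*x + 8)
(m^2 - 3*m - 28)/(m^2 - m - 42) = (m + 4)/(m + 6)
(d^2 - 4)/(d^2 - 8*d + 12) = (d + 2)/(d - 6)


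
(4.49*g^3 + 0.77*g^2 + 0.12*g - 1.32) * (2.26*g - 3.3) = 10.1474*g^4 - 13.0768*g^3 - 2.2698*g^2 - 3.3792*g + 4.356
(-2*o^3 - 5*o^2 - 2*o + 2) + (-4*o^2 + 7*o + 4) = -2*o^3 - 9*o^2 + 5*o + 6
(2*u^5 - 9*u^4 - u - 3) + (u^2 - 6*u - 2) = 2*u^5 - 9*u^4 + u^2 - 7*u - 5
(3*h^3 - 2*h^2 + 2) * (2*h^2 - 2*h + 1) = 6*h^5 - 10*h^4 + 7*h^3 + 2*h^2 - 4*h + 2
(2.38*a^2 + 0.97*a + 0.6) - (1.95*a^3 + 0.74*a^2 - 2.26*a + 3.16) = -1.95*a^3 + 1.64*a^2 + 3.23*a - 2.56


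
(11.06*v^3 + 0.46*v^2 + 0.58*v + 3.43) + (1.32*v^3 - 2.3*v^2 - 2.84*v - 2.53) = 12.38*v^3 - 1.84*v^2 - 2.26*v + 0.9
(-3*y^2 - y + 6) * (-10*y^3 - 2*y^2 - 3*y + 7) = 30*y^5 + 16*y^4 - 49*y^3 - 30*y^2 - 25*y + 42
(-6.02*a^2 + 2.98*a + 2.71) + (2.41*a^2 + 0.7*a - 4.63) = -3.61*a^2 + 3.68*a - 1.92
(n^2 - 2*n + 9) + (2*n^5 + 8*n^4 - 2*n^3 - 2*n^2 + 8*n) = 2*n^5 + 8*n^4 - 2*n^3 - n^2 + 6*n + 9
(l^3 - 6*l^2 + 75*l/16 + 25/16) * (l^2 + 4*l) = l^5 - 2*l^4 - 309*l^3/16 + 325*l^2/16 + 25*l/4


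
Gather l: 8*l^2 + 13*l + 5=8*l^2 + 13*l + 5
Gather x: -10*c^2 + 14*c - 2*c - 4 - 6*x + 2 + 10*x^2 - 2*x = -10*c^2 + 12*c + 10*x^2 - 8*x - 2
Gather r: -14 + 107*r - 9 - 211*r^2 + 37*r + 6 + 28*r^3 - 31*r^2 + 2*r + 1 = 28*r^3 - 242*r^2 + 146*r - 16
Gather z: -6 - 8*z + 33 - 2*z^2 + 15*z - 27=-2*z^2 + 7*z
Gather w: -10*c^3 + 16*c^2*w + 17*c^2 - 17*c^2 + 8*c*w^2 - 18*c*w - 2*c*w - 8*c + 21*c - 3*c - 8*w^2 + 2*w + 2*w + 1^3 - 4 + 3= -10*c^3 + 10*c + w^2*(8*c - 8) + w*(16*c^2 - 20*c + 4)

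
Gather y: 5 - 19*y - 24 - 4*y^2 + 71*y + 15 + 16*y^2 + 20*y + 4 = 12*y^2 + 72*y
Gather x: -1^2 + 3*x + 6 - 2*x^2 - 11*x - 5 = -2*x^2 - 8*x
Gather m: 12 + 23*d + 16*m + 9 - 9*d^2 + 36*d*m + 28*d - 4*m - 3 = -9*d^2 + 51*d + m*(36*d + 12) + 18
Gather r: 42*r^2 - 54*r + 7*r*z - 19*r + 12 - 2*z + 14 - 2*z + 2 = 42*r^2 + r*(7*z - 73) - 4*z + 28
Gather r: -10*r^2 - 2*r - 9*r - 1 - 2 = -10*r^2 - 11*r - 3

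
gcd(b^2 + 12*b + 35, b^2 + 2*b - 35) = b + 7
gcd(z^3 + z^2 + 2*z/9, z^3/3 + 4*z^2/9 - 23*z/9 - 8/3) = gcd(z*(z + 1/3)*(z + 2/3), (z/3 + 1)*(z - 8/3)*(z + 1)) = 1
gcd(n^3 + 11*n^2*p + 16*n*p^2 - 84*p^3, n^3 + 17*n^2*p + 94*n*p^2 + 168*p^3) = n^2 + 13*n*p + 42*p^2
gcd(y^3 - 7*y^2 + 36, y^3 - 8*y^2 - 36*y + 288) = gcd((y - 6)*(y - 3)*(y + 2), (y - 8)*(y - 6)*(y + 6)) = y - 6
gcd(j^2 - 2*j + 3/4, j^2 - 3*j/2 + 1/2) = j - 1/2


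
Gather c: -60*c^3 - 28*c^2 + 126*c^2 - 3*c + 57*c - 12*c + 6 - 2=-60*c^3 + 98*c^2 + 42*c + 4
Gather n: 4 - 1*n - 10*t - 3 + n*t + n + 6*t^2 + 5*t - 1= n*t + 6*t^2 - 5*t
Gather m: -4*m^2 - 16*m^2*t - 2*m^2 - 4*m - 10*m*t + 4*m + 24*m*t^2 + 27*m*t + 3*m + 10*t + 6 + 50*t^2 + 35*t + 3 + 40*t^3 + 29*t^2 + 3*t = m^2*(-16*t - 6) + m*(24*t^2 + 17*t + 3) + 40*t^3 + 79*t^2 + 48*t + 9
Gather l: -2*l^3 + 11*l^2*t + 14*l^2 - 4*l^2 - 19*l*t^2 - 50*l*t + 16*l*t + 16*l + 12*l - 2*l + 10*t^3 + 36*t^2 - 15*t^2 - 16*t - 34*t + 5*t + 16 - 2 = -2*l^3 + l^2*(11*t + 10) + l*(-19*t^2 - 34*t + 26) + 10*t^3 + 21*t^2 - 45*t + 14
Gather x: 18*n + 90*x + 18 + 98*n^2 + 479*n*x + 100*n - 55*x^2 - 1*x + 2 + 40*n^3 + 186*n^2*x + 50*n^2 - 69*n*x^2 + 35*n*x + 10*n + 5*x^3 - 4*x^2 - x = 40*n^3 + 148*n^2 + 128*n + 5*x^3 + x^2*(-69*n - 59) + x*(186*n^2 + 514*n + 88) + 20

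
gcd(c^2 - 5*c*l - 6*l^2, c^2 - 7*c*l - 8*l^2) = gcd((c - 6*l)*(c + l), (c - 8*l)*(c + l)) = c + l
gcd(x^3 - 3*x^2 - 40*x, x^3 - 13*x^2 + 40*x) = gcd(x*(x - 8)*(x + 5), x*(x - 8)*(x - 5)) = x^2 - 8*x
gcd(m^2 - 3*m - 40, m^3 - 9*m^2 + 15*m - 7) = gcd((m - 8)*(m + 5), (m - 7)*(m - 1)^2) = 1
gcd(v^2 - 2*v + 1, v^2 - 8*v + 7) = v - 1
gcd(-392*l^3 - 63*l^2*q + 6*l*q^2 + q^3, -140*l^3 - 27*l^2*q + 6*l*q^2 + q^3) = 7*l + q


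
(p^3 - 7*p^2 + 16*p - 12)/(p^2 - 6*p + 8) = (p^2 - 5*p + 6)/(p - 4)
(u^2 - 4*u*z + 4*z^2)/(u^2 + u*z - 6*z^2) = (u - 2*z)/(u + 3*z)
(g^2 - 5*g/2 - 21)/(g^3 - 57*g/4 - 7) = 2*(g - 6)/(2*g^2 - 7*g - 4)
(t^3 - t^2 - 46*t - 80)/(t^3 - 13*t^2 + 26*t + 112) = (t + 5)/(t - 7)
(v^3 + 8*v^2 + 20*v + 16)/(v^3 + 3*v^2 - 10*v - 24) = (v + 2)/(v - 3)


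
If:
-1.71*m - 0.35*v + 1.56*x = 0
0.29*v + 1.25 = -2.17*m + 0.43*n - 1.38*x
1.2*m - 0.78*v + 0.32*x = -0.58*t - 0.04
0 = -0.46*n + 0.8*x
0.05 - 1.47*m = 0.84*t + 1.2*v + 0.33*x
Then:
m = -0.43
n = -0.84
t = 1.05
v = -0.03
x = -0.48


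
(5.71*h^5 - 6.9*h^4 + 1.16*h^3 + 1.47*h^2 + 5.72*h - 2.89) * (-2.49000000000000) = -14.2179*h^5 + 17.181*h^4 - 2.8884*h^3 - 3.6603*h^2 - 14.2428*h + 7.1961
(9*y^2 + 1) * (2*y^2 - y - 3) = 18*y^4 - 9*y^3 - 25*y^2 - y - 3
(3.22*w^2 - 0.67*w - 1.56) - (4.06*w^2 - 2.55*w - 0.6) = -0.839999999999999*w^2 + 1.88*w - 0.96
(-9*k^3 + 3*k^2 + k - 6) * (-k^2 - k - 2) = 9*k^5 + 6*k^4 + 14*k^3 - k^2 + 4*k + 12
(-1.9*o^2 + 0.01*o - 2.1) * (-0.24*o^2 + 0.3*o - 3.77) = 0.456*o^4 - 0.5724*o^3 + 7.67*o^2 - 0.6677*o + 7.917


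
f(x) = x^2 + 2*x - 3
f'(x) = 2*x + 2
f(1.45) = 2.00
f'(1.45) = 4.90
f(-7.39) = 36.83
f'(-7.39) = -12.78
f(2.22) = 6.37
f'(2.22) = 6.44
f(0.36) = -2.15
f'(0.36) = 2.72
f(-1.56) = -3.69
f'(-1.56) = -1.12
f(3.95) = 20.50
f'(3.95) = 9.90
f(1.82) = 3.95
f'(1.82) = 5.64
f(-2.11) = -2.77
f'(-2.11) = -2.22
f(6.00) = 45.00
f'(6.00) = 14.00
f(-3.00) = 0.00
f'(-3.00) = -4.00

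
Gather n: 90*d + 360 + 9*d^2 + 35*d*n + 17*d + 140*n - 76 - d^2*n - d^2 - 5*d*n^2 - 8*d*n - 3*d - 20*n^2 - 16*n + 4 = 8*d^2 + 104*d + n^2*(-5*d - 20) + n*(-d^2 + 27*d + 124) + 288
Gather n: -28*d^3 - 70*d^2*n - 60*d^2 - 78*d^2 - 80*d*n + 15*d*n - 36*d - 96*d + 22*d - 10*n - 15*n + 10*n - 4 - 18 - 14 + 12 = -28*d^3 - 138*d^2 - 110*d + n*(-70*d^2 - 65*d - 15) - 24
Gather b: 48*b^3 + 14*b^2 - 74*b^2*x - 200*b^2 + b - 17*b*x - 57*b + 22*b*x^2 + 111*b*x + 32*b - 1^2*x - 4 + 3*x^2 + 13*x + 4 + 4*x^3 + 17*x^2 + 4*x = 48*b^3 + b^2*(-74*x - 186) + b*(22*x^2 + 94*x - 24) + 4*x^3 + 20*x^2 + 16*x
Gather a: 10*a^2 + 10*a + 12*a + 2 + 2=10*a^2 + 22*a + 4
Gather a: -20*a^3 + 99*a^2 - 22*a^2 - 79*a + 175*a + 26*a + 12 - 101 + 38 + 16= -20*a^3 + 77*a^2 + 122*a - 35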